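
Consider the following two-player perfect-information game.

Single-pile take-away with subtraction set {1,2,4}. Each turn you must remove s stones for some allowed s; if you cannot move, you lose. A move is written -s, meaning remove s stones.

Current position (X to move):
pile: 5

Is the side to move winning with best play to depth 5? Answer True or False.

[5] X move#1: -1:-1/4, -2:+1/3*, -4:-1/1
[3] O move#2: -1:-1/2*, -2:-1/1
[2] X move#3: -1:-1/1, -2:+1/0*
[0] end (terminal -1, O#4); searched 5 to 5

X winning at [5]: True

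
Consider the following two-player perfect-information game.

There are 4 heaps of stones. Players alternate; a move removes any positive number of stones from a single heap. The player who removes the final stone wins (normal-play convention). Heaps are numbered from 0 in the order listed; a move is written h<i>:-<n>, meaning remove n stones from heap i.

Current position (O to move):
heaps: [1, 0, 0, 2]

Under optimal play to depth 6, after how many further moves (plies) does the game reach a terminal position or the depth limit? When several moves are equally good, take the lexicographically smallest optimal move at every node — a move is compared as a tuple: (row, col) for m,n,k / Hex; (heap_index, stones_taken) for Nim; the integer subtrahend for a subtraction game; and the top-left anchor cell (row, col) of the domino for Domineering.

ply 1, O at (1,0,0,2) | h0:-1=-1→(0,0,0,2); h3:-1=+1→(1,0,0,1)*; h3:-2=-1→(1,0,0,0)
ply 2, X at (1,0,0,1) | h0:-1=-1→(0,0,0,1)*; h3:-1=-1→(1,0,0,0)
ply 3, O at (0,0,0,1) | h3:-1=+1→(0,0,0,0)*
ply 4: (0,0,0,0) is terminal -1 (X); from (1,0,0,2) depth 6

PV length from [(1,0,0,2)]: 3 plies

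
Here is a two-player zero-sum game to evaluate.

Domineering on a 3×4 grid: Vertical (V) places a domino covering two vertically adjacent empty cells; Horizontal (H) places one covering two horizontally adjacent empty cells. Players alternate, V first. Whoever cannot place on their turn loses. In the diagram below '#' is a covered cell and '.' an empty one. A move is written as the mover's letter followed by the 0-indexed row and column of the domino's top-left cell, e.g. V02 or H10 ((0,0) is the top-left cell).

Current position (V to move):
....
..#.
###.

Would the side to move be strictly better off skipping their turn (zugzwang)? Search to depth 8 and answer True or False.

[..../..#./###.] V move#1: V00:+1/#.../#.#./###.*, V01:+1/.#../.##./###., V03:-1/...#/..##/###., V13:-1/..../..##/####
[#.../#.#./###.] H move#2: H01:-1/###./#.#./###.*, H02:-1/#.##/#.#./###.
[###./#.#./###.] V move#3: V03:+1/####/#.##/###.*, V13:+1/###./#.##/####
[####/#.##/###.] end (terminal -1, H#4); searched ..../..#./###. to 8
pass branch (H moves first from the same position):
  | [..../..#./###.] H move#1: H00:+1/##../..#./###.*, H01:-1/.##./..#./###., H02:-1/..##/..#./###., H10:+1/..../###./###.
  | [##../..#./###.] V move#2: V03:-1/##.#/..##/###.*, V13:-1/##../..##/####
  | [##.#/..##/###.] H move#3: H10:+1/##.#/####/###.*
  | [##.#/####/###.] end (terminal -1, V#4); searched ..../..#./###. to 8
V moving scores +1; V passing scores -1

zugzwang(..../..#./###., V) = False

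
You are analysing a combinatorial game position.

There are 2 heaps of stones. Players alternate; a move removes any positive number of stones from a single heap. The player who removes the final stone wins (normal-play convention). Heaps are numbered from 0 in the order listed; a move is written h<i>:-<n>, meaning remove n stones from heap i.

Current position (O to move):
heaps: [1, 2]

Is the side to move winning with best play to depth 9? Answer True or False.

O winning at [(1,2)]: True

ply 1, O at (1,2) | h0:-1=-1→(0,2); h1:-1=+1→(1,1)*; h1:-2=-1→(1,0)
ply 2, X at (1,1) | h0:-1=-1→(0,1)*; h1:-1=-1→(1,0)
ply 3, O at (0,1) | h1:-1=+1→(0,0)*
ply 4: (0,0) is terminal -1 (X); from (1,2) depth 9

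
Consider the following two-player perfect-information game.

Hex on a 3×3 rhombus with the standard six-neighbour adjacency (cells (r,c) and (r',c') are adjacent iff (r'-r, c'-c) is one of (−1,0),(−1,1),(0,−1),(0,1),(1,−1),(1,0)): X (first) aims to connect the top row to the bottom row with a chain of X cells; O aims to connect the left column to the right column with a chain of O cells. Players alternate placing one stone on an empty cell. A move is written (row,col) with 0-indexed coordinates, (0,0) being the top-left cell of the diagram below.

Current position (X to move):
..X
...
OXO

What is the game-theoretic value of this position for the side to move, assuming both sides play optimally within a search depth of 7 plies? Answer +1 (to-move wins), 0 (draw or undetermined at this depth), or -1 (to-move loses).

value(..X/.../OXO, X) = +1

ply 1, X at ..X/.../OXO | (0,0)=+1→X.X/.../OXO*; (0,1)=+1→.XX/.../OXO; (1,0)=+1→..X/X../OXO; (1,1)=+1→..X/.X./OXO; (1,2)=+1→..X/..X/OXO
ply 2, O at X.X/.../OXO | (0,1)=-1→XOX/.../OXO*; (1,0)=-1→X.X/O../OXO; (1,1)=-1→X.X/.O./OXO; (1,2)=-1→X.X/..O/OXO
ply 3, X at XOX/.../OXO | (1,0)=+1→XOX/X../OXO*; (1,1)=+1→XOX/.X./OXO; (1,2)=+1→XOX/..X/OXO
ply 4, O at XOX/X../OXO | (1,1)=-1→XOX/XO./OXO*; (1,2)=-1→XOX/X.O/OXO
ply 5, X at XOX/XO./OXO | (1,2)=+1→XOX/XOX/OXO*
ply 6: XOX/XOX/OXO is terminal -1 (O); from ..X/.../OXO depth 7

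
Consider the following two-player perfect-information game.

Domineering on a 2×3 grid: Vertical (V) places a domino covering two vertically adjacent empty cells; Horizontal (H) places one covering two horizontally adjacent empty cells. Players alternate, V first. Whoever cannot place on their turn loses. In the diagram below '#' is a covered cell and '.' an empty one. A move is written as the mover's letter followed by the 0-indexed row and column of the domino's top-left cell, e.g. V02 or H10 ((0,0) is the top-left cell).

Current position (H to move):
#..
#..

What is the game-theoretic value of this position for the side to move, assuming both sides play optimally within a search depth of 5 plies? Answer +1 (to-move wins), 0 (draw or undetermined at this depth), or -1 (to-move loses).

value(#../#.., H) = +1

p1 H@[#../#..]: H01[###/#..]+1* H11[#../###]+1
p2 V@[###/#..] terminal -1; root [#../#..] d5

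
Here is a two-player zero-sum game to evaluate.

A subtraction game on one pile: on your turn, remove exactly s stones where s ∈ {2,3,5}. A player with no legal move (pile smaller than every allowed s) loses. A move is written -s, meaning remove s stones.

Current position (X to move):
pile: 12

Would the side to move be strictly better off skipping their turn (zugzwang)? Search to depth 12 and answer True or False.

[12] X move#1: -2:-1/10, -3:-1/9, -5:+1/7*
[7] O move#2: -2:-1/5*, -3:-1/4, -5:-1/2
[5] X move#3: -2:-1/3, -3:-1/2, -5:+1/0*
[0] end (terminal -1, O#4); searched 12 to 12
pass branch (O moves first from the same position):
  | [12] O move#1: -2:-1/10, -3:-1/9, -5:+1/7*
  | [7] X move#2: -2:-1/5*, -3:-1/4, -5:-1/2
  | [5] O move#3: -2:-1/3, -3:-1/2, -5:+1/0*
  | [0] end (terminal -1, X#4); searched 12 to 12
X moving scores +1; X passing scores -1

zugzwang(12, X) = False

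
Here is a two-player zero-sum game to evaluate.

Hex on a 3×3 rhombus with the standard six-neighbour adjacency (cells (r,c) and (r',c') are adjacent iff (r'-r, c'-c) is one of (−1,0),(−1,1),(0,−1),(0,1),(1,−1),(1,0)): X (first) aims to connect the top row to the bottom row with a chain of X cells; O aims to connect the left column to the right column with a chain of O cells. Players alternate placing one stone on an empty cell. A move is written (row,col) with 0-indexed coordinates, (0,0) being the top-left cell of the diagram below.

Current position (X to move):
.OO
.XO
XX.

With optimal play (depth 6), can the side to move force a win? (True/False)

ply 1, X at .OO/.XO/XX. | (0,0)=-1→XOO/.XO/XX.*; (1,0)=-1→.OO/XXO/XX.; (2,2)=-1→.OO/.XO/XXX
ply 2, O at XOO/.XO/XX. | (1,0)=+1→XOO/OXO/XX.*; (2,2)=-1→XOO/.XO/XXO
ply 3: XOO/OXO/XX. is terminal -1 (X); from .OO/.XO/XX. depth 6

X winning at [.OO/.XO/XX.]: False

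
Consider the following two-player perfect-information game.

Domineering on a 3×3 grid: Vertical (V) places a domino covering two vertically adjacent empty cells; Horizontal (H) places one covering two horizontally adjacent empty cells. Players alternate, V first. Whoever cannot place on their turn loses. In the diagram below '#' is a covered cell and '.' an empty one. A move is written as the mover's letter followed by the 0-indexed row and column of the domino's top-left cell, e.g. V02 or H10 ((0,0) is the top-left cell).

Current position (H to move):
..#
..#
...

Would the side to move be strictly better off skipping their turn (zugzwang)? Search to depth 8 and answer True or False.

ply 1, H at ..#/..#/... | H00=-1→###/..#/...; H10=+1→..#/###/...*; H20=-1→..#/..#/##.; H21=-1→..#/..#/.##
ply 2: ..#/###/... is terminal -1 (V); from ..#/..#/... depth 8
suppose H passes — search the same position with V to move:
pass> ply 1, V at ..#/..#/... | V00=+1→#.#/#.#/...*; V01=+1→.##/.##/...; V10=+1→..#/#.#/#..; V11=+1→..#/.##/.#.
pass> ply 2, H at #.#/#.#/... | H20=-1→#.#/#.#/##.*; H21=-1→#.#/#.#/.##
pass> ply 3, V at #.#/#.#/##. | V01=+1→###/###/##.*
pass> ply 4: ###/###/##. is terminal -1 (H); from ..#/..#/... depth 8
for H: play +1, pass -1

zugzwang(..#/..#/..., H) = False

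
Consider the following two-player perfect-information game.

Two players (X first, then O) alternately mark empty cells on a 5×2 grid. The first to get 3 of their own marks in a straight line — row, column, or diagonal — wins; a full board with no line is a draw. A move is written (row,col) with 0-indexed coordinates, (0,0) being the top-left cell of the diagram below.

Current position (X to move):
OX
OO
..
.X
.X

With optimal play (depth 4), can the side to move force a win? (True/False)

p1 X@[OX/OO/../.X/.X]: (2,0)[OX/OO/X./.X/.X]+0 (2,1)[OX/OO/.X/.X/.X]+1* (3,0)[OX/OO/../XX/.X]-1 (4,0)[OX/OO/../.X/XX]-1
p2 O@[OX/OO/.X/.X/.X] terminal -1; root [OX/OO/../.X/.X] d4

X winning at [OX/OO/../.X/.X]: True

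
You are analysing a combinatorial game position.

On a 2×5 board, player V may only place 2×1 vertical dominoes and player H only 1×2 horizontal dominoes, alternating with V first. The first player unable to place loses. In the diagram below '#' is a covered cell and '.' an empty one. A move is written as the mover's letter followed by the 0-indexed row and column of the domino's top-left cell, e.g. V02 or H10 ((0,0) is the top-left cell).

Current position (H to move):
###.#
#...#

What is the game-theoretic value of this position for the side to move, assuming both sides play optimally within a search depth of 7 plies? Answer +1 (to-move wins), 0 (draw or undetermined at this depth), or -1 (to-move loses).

ply 1, H at ###.#/#...# | H11=-1→###.#/###.#; H12=+1→###.#/#.###*
ply 2: ###.#/#.### is terminal -1 (V); from ###.#/#...# depth 7

value(###.#/#...#, H) = +1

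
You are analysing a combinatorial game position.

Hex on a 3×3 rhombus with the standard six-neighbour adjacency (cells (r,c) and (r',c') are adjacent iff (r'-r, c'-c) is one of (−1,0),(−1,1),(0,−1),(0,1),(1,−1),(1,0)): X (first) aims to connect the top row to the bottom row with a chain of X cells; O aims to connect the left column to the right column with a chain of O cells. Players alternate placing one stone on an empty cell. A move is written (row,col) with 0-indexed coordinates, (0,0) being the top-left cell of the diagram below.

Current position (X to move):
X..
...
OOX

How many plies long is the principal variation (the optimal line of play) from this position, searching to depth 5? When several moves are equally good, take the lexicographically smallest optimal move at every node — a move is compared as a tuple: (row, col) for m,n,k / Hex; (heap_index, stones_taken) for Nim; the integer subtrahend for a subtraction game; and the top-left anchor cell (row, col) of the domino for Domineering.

PV length from [X../.../OOX]: 3 plies

[X../.../OOX] X move#1: (0,1):-1/XX./.../OOX, (0,2):-1/X.X/.../OOX, (1,0):-1/X../X../OOX, (1,1):-1/X../.X./OOX, (1,2):+1/X../..X/OOX*
[X../..X/OOX] O move#2: (0,1):-1/XO./..X/OOX*, (0,2):-1/X.O/..X/OOX, (1,0):-1/X../O.X/OOX, (1,1):-1/X../.OX/OOX
[XO./..X/OOX] X move#3: (0,2):+1/XOX/..X/OOX*, (1,0):+1/XO./X.X/OOX, (1,1):+1/XO./.XX/OOX
[XOX/..X/OOX] end (terminal -1, O#4); searched X../.../OOX to 5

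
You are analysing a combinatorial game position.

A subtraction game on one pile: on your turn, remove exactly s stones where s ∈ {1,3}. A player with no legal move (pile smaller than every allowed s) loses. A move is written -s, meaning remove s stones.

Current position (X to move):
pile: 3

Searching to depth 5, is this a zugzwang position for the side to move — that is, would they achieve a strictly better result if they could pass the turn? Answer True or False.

ply 1, X at 3 | -1=+1→2*; -3=+1→0
ply 2, O at 2 | -1=-1→1*
ply 3, X at 1 | -1=+1→0*
ply 4: 0 is terminal -1 (O); from 3 depth 5
if X skipped the turn, O would face:
~ ply 1, O at 3 | -1=+1→2*; -3=+1→0
~ ply 2, X at 2 | -1=-1→1*
~ ply 3, O at 1 | -1=+1→0*
~ ply 4: 0 is terminal -1 (X); from 3 depth 5
compare (X): move=+1 vs pass=-1

zugzwang(3, X) = False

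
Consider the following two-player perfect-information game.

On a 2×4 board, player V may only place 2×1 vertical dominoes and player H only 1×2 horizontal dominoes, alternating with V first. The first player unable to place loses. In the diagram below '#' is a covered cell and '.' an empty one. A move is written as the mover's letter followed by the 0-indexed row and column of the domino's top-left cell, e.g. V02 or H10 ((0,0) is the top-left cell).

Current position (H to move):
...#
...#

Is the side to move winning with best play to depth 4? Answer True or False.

H winning at [...#/...#]: True

p1 H@[...#/...#]: H00[##.#/...#]+1* H01[.###/...#]+1 H10[...#/##.#]+1 H11[...#/.###]+1
p2 V@[##.#/...#]: V02[####/..##]-1*
p3 H@[####/..##]: H10[####/####]+1*
p4 V@[####/####] terminal -1; root [...#/...#] d4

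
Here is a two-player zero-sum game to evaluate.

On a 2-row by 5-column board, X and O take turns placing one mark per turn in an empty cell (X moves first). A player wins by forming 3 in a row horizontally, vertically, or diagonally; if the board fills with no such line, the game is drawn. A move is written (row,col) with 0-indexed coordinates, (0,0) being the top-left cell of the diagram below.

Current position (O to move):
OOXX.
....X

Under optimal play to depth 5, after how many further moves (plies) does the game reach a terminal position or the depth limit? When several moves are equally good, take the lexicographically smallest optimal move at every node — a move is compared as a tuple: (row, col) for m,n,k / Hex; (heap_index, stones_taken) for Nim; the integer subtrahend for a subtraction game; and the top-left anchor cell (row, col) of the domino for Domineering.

PV length from [OOXX./....X]: 5 plies

p1 O@[OOXX./....X]: (0,4)[OOXXO/....X]+0* (1,0)[OOXX./O...X]-1 (1,1)[OOXX./.O..X]-1 (1,2)[OOXX./..O.X]-1 (1,3)[OOXX./...OX]-1
p2 X@[OOXXO/....X]: (1,0)[OOXXO/X...X]+0* (1,1)[OOXXO/.X..X]+0 (1,2)[OOXXO/..X.X]+0 (1,3)[OOXXO/...XX]+0
p3 O@[OOXXO/X...X]: (1,1)[OOXXO/XO..X]+0* (1,2)[OOXXO/X.O.X]+0 (1,3)[OOXXO/X..OX]+0
p4 X@[OOXXO/XO..X]: (1,2)[OOXXO/XOX.X]+0* (1,3)[OOXXO/XO.XX]+0
p5 O@[OOXXO/XOX.X]: (1,3)[OOXXO/XOXOX]+0*
p6 X@[OOXXO/XOXOX] terminal +0; root [OOXX./....X] d5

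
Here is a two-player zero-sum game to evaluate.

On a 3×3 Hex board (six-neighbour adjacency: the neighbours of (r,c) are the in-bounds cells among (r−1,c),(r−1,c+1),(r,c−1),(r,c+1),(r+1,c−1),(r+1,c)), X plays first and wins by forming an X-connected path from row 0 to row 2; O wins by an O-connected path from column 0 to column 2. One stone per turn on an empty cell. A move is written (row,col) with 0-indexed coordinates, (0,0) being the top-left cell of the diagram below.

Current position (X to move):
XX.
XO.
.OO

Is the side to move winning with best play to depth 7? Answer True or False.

X winning at [XX./XO./.OO]: True

ply 1, X at XX./XO./.OO | (0,2)=-1→XXX/XO./.OO; (1,2)=-1→XX./XOX/.OO; (2,0)=+1→XX./XO./XOO*
ply 2: XX./XO./XOO is terminal -1 (O); from XX./XO./.OO depth 7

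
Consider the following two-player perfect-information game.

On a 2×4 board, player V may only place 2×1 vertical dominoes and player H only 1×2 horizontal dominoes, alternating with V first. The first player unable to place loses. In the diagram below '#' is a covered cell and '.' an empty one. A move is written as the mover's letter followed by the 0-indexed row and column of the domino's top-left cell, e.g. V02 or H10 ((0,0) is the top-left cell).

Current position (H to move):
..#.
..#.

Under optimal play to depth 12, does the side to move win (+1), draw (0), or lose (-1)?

ply 1, H at ..#./..#. | H00=+1→###./..#.*; H10=+1→..#./###.
ply 2, V at ###./..#. | V03=-1→####/..##*
ply 3, H at ####/..## | H10=+1→####/####*
ply 4: ####/#### is terminal -1 (V); from ..#./..#. depth 12

value(..#./..#., H) = +1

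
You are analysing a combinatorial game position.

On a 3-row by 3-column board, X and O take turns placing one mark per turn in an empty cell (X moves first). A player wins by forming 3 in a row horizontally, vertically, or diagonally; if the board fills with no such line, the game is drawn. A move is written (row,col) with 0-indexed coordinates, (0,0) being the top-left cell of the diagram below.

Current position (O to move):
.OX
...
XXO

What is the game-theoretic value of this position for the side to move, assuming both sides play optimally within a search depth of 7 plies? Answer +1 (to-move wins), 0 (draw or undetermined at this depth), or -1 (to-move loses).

p1 O@[.OX/.../XXO]: (0,0)[OOX/.../XXO]-1 (1,0)[.OX/O../XXO]-1 (1,1)[.OX/.O./XXO]+0* (1,2)[.OX/..O/XXO]-1
p2 X@[.OX/.O./XXO]: (0,0)[XOX/.O./XXO]+0* (1,0)[.OX/XO./XXO]-1 (1,2)[.OX/.OX/XXO]-1
p3 O@[XOX/.O./XXO]: (1,0)[XOX/OO./XXO]+0* (1,2)[XOX/.OO/XXO]-1
p4 X@[XOX/OO./XXO]: (1,2)[XOX/OOX/XXO]+0*
p5 O@[XOX/OOX/XXO] terminal +0; root [.OX/.../XXO] d7

value(.OX/.../XXO, O) = 0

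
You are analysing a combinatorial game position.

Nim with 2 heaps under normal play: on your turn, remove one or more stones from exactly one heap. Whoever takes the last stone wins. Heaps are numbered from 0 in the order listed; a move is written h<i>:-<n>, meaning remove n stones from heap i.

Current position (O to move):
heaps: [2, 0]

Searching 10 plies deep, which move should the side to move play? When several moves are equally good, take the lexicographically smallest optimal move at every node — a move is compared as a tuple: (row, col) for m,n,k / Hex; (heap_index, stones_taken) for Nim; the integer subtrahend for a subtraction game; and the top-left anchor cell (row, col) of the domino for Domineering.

O's best at [(2,0)]: h0:-2

p1 O@[(2,0)]: h0:-1[(1,0)]-1 h0:-2[(0,0)]+1*
p2 X@[(0,0)] terminal -1; root [(2,0)] d10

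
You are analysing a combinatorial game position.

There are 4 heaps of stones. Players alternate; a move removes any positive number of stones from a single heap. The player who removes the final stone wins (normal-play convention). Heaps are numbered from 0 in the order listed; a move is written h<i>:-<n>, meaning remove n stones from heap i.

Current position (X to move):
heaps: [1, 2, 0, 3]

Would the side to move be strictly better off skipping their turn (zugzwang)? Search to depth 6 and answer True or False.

zugzwang((1,2,0,3), X) = True

[(1,2,0,3)] X move#1: h0:-1:-1/(0,2,0,3)*, h1:-1:-1/(1,1,0,3), h1:-2:-1/(1,0,0,3), h3:-1:-1/(1,2,0,2), h3:-2:-1/(1,2,0,1), h3:-3:-1/(1,2,0,0)
[(0,2,0,3)] O move#2: h1:-1:-1/(0,1,0,3), h1:-2:-1/(0,0,0,3), h3:-1:+1/(0,2,0,2)*, h3:-2:-1/(0,2,0,1), h3:-3:-1/(0,2,0,0)
[(0,2,0,2)] X move#3: h1:-1:-1/(0,1,0,2)*, h1:-2:-1/(0,0,0,2), h3:-1:-1/(0,2,0,1), h3:-2:-1/(0,2,0,0)
[(0,1,0,2)] O move#4: h1:-1:-1/(0,0,0,2), h3:-1:+1/(0,1,0,1)*, h3:-2:-1/(0,1,0,0)
[(0,1,0,1)] X move#5: h1:-1:-1/(0,0,0,1)*, h3:-1:-1/(0,1,0,0)
[(0,0,0,1)] O move#6: h3:-1:+1/(0,0,0,0)*
[(0,0,0,0)] end (terminal -1, X#7); searched (1,2,0,3) to 6
suppose X passes — search the same position with O to move:
pass> [(1,2,0,3)] O move#1: h0:-1:-1/(0,2,0,3)*, h1:-1:-1/(1,1,0,3), h1:-2:-1/(1,0,0,3), h3:-1:-1/(1,2,0,2), h3:-2:-1/(1,2,0,1), h3:-3:-1/(1,2,0,0)
pass> [(0,2,0,3)] X move#2: h1:-1:-1/(0,1,0,3), h1:-2:-1/(0,0,0,3), h3:-1:+1/(0,2,0,2)*, h3:-2:-1/(0,2,0,1), h3:-3:-1/(0,2,0,0)
pass> [(0,2,0,2)] O move#3: h1:-1:-1/(0,1,0,2)*, h1:-2:-1/(0,0,0,2), h3:-1:-1/(0,2,0,1), h3:-2:-1/(0,2,0,0)
pass> [(0,1,0,2)] X move#4: h1:-1:-1/(0,0,0,2), h3:-1:+1/(0,1,0,1)*, h3:-2:-1/(0,1,0,0)
pass> [(0,1,0,1)] O move#5: h1:-1:-1/(0,0,0,1)*, h3:-1:-1/(0,1,0,0)
pass> [(0,0,0,1)] X move#6: h3:-1:+1/(0,0,0,0)*
pass> [(0,0,0,0)] end (terminal -1, O#7); searched (1,2,0,3) to 6
for X: play -1, pass +1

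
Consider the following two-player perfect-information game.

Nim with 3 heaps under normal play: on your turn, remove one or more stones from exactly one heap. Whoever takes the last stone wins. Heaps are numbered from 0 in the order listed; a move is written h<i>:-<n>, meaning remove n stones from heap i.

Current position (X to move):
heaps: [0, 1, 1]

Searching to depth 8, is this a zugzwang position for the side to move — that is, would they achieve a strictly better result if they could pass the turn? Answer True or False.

zugzwang((0,1,1), X) = True

[(0,1,1)] X move#1: h1:-1:-1/(0,0,1)*, h2:-1:-1/(0,1,0)
[(0,0,1)] O move#2: h2:-1:+1/(0,0,0)*
[(0,0,0)] end (terminal -1, X#3); searched (0,1,1) to 8
if X skipped the turn, O would face:
~ [(0,1,1)] O move#1: h1:-1:-1/(0,0,1)*, h2:-1:-1/(0,1,0)
~ [(0,0,1)] X move#2: h2:-1:+1/(0,0,0)*
~ [(0,0,0)] end (terminal -1, O#3); searched (0,1,1) to 8
compare (X): move=-1 vs pass=+1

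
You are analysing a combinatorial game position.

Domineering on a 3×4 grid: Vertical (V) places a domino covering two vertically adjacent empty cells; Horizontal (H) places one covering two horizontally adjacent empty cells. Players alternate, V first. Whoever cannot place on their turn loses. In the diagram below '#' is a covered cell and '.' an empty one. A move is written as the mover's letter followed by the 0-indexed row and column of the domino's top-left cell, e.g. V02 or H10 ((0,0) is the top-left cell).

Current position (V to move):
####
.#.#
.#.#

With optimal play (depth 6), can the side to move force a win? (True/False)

[####/.#.#/.#.#] V move#1: V10:+1/####/##.#/##.#*, V12:+1/####/.###/.###
[####/##.#/##.#] end (terminal -1, H#2); searched ####/.#.#/.#.# to 6

V winning at [####/.#.#/.#.#]: True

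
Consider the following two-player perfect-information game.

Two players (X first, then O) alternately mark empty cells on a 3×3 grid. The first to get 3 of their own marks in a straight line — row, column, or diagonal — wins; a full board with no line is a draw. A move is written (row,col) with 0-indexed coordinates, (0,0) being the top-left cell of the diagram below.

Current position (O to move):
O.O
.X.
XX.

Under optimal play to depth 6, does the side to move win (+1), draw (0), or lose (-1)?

value(O.O/.X./XX., O) = +1

ply 1, O at O.O/.X./XX. | (0,1)=+1→OOO/.X./XX.*; (1,0)=-1→O.O/OX./XX.; (1,2)=-1→O.O/.XO/XX.; (2,2)=-1→O.O/.X./XXO
ply 2: OOO/.X./XX. is terminal -1 (X); from O.O/.X./XX. depth 6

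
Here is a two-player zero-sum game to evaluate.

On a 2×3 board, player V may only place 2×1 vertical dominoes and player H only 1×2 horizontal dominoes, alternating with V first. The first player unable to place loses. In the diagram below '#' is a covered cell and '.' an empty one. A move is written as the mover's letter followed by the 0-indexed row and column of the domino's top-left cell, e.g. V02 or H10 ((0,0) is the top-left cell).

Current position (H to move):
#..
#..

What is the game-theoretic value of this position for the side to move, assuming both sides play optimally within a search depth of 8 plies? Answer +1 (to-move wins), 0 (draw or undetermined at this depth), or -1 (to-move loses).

[#../#..] H move#1: H01:+1/###/#..*, H11:+1/#../###
[###/#..] end (terminal -1, V#2); searched #../#.. to 8

value(#../#.., H) = +1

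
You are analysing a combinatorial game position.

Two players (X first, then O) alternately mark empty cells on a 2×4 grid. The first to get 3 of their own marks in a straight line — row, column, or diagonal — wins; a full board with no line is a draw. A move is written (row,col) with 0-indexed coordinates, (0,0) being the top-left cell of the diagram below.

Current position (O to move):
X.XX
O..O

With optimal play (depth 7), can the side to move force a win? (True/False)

O winning at [X.XX/O..O]: False

ply 1, O at X.XX/O..O | (0,1)=+0→XOXX/O..O*; (1,1)=-1→X.XX/OO.O; (1,2)=-1→X.XX/O.OO
ply 2, X at XOXX/O..O | (1,1)=+0→XOXX/OX.O*; (1,2)=+0→XOXX/O.XO
ply 3, O at XOXX/OX.O | (1,2)=+0→XOXX/OXOO*
ply 4: XOXX/OXOO is terminal +0 (X); from X.XX/O..O depth 7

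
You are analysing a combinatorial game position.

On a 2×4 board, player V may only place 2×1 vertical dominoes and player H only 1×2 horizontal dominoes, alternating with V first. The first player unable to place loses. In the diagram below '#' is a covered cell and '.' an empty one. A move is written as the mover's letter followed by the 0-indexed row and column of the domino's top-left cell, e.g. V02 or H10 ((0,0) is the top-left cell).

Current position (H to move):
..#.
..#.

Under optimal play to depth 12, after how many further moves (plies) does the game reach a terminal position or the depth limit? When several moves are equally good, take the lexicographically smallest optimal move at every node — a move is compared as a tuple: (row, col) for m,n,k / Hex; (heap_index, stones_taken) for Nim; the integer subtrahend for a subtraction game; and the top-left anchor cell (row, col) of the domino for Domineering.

[..#./..#.] H move#1: H00:+1/###./..#.*, H10:+1/..#./###.
[###./..#.] V move#2: V03:-1/####/..##*
[####/..##] H move#3: H10:+1/####/####*
[####/####] end (terminal -1, V#4); searched ..#./..#. to 12

PV length from [..#./..#.]: 3 plies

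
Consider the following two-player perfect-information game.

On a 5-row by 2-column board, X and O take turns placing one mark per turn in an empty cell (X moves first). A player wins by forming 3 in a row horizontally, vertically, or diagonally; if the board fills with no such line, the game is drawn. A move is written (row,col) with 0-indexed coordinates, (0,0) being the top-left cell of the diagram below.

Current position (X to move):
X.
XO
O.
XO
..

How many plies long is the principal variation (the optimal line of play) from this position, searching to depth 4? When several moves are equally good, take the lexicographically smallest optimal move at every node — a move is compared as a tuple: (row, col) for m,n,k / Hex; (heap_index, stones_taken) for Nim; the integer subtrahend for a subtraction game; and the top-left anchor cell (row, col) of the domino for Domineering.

PV length from [X./XO/O./XO/..]: 4 plies

ply 1, X at X./XO/O./XO/.. | (0,1)=-1→XX/XO/O./XO/..; (2,1)=+0→X./XO/OX/XO/..*; (4,0)=-1→X./XO/O./XO/X.; (4,1)=-1→X./XO/O./XO/.X
ply 2, O at X./XO/OX/XO/.. | (0,1)=+0→XO/XO/OX/XO/..*; (4,0)=+0→X./XO/OX/XO/O.; (4,1)=+0→X./XO/OX/XO/.O
ply 3, X at XO/XO/OX/XO/.. | (4,0)=+0→XO/XO/OX/XO/X.*; (4,1)=+0→XO/XO/OX/XO/.X
ply 4, O at XO/XO/OX/XO/X. | (4,1)=+0→XO/XO/OX/XO/XO*
ply 5: XO/XO/OX/XO/XO is terminal +0 (X); from X./XO/O./XO/.. depth 4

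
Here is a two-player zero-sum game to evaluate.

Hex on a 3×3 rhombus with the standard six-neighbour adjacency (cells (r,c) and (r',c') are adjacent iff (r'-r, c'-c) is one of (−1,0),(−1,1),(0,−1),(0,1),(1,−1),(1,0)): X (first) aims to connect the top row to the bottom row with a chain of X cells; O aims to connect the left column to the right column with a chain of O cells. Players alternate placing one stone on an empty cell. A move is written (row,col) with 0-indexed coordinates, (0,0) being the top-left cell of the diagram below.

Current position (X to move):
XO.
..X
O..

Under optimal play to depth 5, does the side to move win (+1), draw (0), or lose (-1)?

ply 1, X at XO./..X/O.. | (0,2)=+1→XOX/..X/O..*; (1,0)=+1→XO./X.X/O..; (1,1)=+1→XO./.XX/O..; (2,1)=-1→XO./..X/OX.; (2,2)=-1→XO./..X/O.X
ply 2, O at XOX/..X/O.. | (1,0)=-1→XOX/O.X/O..*; (1,1)=-1→XOX/.OX/O..; (2,1)=-1→XOX/..X/OO.; (2,2)=-1→XOX/..X/O.O
ply 3, X at XOX/O.X/O.. | (1,1)=+1→XOX/OXX/O..*; (2,1)=+1→XOX/O.X/OX.; (2,2)=+1→XOX/O.X/O.X
ply 4, O at XOX/OXX/O.. | (2,1)=-1→XOX/OXX/OO.*; (2,2)=-1→XOX/OXX/O.O
ply 5, X at XOX/OXX/OO. | (2,2)=+1→XOX/OXX/OOX*
ply 6: XOX/OXX/OOX is terminal -1 (O); from XO./..X/O.. depth 5

value(XO./..X/O.., X) = +1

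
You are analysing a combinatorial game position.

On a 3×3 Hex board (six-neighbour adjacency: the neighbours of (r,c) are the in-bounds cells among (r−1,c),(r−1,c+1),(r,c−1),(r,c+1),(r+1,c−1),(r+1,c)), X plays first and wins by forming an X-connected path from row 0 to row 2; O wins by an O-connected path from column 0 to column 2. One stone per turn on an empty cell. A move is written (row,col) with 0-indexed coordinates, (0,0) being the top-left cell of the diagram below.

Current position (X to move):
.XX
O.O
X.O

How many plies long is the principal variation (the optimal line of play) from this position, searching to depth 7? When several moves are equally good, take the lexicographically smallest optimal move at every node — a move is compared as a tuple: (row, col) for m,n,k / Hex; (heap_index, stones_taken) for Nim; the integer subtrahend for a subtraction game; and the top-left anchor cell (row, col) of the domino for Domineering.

ply 1, X at .XX/O.O/X.O | (0,0)=-1→XXX/O.O/X.O; (1,1)=+1→.XX/OXO/X.O*; (2,1)=-1→.XX/O.O/XXO
ply 2: .XX/OXO/X.O is terminal -1 (O); from .XX/O.O/X.O depth 7

PV length from [.XX/O.O/X.O]: 1 ply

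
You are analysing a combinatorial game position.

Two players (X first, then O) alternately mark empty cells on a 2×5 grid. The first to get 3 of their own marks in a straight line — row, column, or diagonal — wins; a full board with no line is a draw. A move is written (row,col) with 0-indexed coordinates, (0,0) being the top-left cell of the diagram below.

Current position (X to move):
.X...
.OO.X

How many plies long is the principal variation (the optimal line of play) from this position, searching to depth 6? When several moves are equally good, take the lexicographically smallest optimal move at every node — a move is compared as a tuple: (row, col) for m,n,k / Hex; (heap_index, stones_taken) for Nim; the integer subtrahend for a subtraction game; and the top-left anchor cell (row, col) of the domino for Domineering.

[.X.../.OO.X] X move#1: (0,0):-1/XX.../.OO.X*, (0,2):-1/.XX../.OO.X, (0,3):-1/.X.X./.OO.X, (0,4):-1/.X..X/.OO.X, (1,0):-1/.X.../XOO.X, (1,3):-1/.X.../.OOXX
[XX.../.OO.X] O move#2: (0,2):+1/XXO../.OO.X*, (0,3):-1/XX.O./.OO.X, (0,4):-1/XX..O/.OO.X, (1,0):+1/XX.../OOO.X, (1,3):+1/XX.../.OOOX
[XXO../.OO.X] X move#3: (0,3):-1/XXOX./.OO.X*, (0,4):-1/XXO.X/.OO.X, (1,0):-1/XXO../XOO.X, (1,3):-1/XXO../.OOXX
[XXOX./.OO.X] O move#4: (0,4):+1/XXOXO/.OO.X*, (1,0):+1/XXOX./OOO.X, (1,3):+1/XXOX./.OOOX
[XXOXO/.OO.X] X move#5: (1,0):-1/XXOXO/XOO.X*, (1,3):-1/XXOXO/.OOXX
[XXOXO/XOO.X] O move#6: (1,3):+1/XXOXO/XOOOX*
[XXOXO/XOOOX] end (terminal -1, X#7); searched .X.../.OO.X to 6

PV length from [.X.../.OO.X]: 6 plies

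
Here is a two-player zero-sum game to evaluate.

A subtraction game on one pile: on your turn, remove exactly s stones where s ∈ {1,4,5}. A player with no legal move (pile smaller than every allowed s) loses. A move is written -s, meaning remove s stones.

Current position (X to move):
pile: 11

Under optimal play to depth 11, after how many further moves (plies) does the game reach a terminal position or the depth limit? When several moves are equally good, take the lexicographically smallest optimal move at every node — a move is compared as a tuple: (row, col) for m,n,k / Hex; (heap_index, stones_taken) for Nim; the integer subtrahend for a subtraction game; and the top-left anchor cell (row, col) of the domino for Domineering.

PV length from [11]: 7 plies

ply 1, X at 11 | -1=+1→10*; -4=-1→7; -5=-1→6
ply 2, O at 10 | -1=-1→9*; -4=-1→6; -5=-1→5
ply 3, X at 9 | -1=+1→8*; -4=-1→5; -5=-1→4
ply 4, O at 8 | -1=-1→7*; -4=-1→4; -5=-1→3
ply 5, X at 7 | -1=-1→6; -4=-1→3; -5=+1→2*
ply 6, O at 2 | -1=-1→1*
ply 7, X at 1 | -1=+1→0*
ply 8: 0 is terminal -1 (O); from 11 depth 11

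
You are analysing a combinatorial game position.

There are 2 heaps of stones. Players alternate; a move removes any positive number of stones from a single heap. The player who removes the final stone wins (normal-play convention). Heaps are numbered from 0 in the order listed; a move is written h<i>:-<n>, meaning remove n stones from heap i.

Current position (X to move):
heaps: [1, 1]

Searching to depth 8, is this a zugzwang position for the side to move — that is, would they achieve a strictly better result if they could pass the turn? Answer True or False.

zugzwang((1,1), X) = True

ply 1, X at (1,1) | h0:-1=-1→(0,1)*; h1:-1=-1→(1,0)
ply 2, O at (0,1) | h1:-1=+1→(0,0)*
ply 3: (0,0) is terminal -1 (X); from (1,1) depth 8
if X skipped the turn, O would face:
~ ply 1, O at (1,1) | h0:-1=-1→(0,1)*; h1:-1=-1→(1,0)
~ ply 2, X at (0,1) | h1:-1=+1→(0,0)*
~ ply 3: (0,0) is terminal -1 (O); from (1,1) depth 8
compare (X): move=-1 vs pass=+1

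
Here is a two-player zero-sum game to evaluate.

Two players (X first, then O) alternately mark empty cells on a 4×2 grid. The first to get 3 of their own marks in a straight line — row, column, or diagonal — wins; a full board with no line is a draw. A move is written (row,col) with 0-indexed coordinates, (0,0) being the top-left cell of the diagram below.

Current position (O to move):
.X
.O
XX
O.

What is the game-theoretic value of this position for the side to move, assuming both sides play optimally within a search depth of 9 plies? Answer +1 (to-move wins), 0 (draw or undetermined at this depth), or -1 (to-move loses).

p1 O@[.X/.O/XX/O.]: (0,0)[OX/.O/XX/O.]+0* (1,0)[.X/OO/XX/O.]+0 (3,1)[.X/.O/XX/OO]+0
p2 X@[OX/.O/XX/O.]: (1,0)[OX/XO/XX/O.]+0* (3,1)[OX/.O/XX/OX]+0
p3 O@[OX/XO/XX/O.]: (3,1)[OX/XO/XX/OO]+0*
p4 X@[OX/XO/XX/OO] terminal +0; root [.X/.O/XX/O.] d9

value(.X/.O/XX/O., O) = 0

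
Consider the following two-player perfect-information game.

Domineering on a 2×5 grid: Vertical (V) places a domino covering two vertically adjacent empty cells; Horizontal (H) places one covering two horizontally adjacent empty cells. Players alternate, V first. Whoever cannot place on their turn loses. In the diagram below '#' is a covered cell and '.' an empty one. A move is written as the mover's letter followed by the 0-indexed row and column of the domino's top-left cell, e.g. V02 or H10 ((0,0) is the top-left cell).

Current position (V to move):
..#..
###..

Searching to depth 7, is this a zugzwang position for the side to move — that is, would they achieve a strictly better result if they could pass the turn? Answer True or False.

[..#../###..] V move#1: V03:+1/..##./####.*, V04:+1/..#.#/###.#
[..##./####.] H move#2: H00:-1/####./####.*
[####./####.] V move#3: V04:+1/#####/#####*
[#####/#####] end (terminal -1, H#4); searched ..#../###.. to 7
if V skipped the turn, H would face:
~ [..#../###..] H move#1: H00:-1/###../###.., H03:+1/..###/###..*, H13:+1/..#../#####
~ [..###/###..] end (terminal -1, V#2); searched ..#../###.. to 7
compare (V): move=+1 vs pass=-1

zugzwang(..#../###.., V) = False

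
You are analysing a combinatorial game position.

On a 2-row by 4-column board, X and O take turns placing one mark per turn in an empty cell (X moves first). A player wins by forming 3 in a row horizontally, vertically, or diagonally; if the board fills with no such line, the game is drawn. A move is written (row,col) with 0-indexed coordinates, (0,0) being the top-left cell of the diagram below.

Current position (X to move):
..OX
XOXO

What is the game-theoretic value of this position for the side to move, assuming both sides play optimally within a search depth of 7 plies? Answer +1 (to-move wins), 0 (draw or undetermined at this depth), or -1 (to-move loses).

value(..OX/XOXO, X) = 0

[..OX/XOXO] X move#1: (0,0):+0/X.OX/XOXO*, (0,1):+0/.XOX/XOXO
[X.OX/XOXO] O move#2: (0,1):+0/XOOX/XOXO*
[XOOX/XOXO] end (terminal +0, X#3); searched ..OX/XOXO to 7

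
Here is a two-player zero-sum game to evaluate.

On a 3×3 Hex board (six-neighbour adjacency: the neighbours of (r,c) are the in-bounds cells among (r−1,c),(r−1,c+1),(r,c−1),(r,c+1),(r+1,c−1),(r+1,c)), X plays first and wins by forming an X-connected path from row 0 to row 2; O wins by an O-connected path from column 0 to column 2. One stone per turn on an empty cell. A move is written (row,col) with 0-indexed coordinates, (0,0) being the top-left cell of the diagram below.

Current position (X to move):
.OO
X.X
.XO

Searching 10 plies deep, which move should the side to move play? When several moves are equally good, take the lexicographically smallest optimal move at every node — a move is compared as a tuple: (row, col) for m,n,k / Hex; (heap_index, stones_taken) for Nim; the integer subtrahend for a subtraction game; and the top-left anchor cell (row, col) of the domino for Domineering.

[.OO/X.X/.XO] X move#1: (0,0):+1/XOO/X.X/.XO*, (1,1):-1/.OO/XXX/.XO, (2,0):-1/.OO/X.X/XXO
[XOO/X.X/.XO] O move#2: (1,1):-1/XOO/XOX/.XO*, (2,0):-1/XOO/X.X/OXO
[XOO/XOX/.XO] X move#3: (2,0):+1/XOO/XOX/XXO*
[XOO/XOX/XXO] end (terminal -1, O#4); searched .OO/X.X/.XO to 10

X's best at [.OO/X.X/.XO]: (0,0)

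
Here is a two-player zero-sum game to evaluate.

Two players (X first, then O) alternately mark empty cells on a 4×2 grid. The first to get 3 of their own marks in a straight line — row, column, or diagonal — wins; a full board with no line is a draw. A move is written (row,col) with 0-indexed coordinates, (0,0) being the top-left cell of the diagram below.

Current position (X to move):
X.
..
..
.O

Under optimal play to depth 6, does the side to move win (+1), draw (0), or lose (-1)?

p1 X@[X./../../.O]: (0,1)[XX/../../.O]+0* (1,0)[X./X./../.O]+0 (1,1)[X./.X/../.O]+0 (2,0)[X./../X./.O]+0 (2,1)[X./../.X/.O]+0 (3,0)[X./../../XO]+0
p2 O@[XX/../../.O]: (1,0)[XX/O./../.O]+0* (1,1)[XX/.O/../.O]+0 (2,0)[XX/../O./.O]+0 (2,1)[XX/../.O/.O]+0 (3,0)[XX/../../OO]+0
p3 X@[XX/O./../.O]: (1,1)[XX/OX/../.O]+0* (2,0)[XX/O./X./.O]+0 (2,1)[XX/O./.X/.O]+0 (3,0)[XX/O./../XO]+0
p4 O@[XX/OX/../.O]: (2,0)[XX/OX/O./.O]-1 (2,1)[XX/OX/.O/.O]+0* (3,0)[XX/OX/../OO]-1
p5 X@[XX/OX/.O/.O]: (2,0)[XX/OX/XO/.O]+0* (3,0)[XX/OX/.O/XO]+0
p6 O@[XX/OX/XO/.O]: (3,0)[XX/OX/XO/OO]+0*
p7 X@[XX/OX/XO/OO] terminal +0; root [X./../../.O] d6

value(X./../../.O, X) = 0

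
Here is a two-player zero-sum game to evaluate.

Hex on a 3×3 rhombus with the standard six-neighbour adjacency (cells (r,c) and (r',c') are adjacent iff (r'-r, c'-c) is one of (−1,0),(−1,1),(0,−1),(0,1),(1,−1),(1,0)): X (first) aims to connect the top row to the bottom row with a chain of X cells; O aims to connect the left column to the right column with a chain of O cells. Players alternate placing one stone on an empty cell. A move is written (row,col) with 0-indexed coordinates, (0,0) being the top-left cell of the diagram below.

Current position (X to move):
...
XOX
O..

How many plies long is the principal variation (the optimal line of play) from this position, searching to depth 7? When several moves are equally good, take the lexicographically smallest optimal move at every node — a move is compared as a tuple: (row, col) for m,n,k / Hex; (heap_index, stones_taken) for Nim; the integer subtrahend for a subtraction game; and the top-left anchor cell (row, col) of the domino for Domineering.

[.../XOX/O..] X move#1: (0,0):-1/X../XOX/O.., (0,1):-1/.X./XOX/O.., (0,2):+1/..X/XOX/O..*, (2,1):-1/.../XOX/OX., (2,2):-1/.../XOX/O.X
[..X/XOX/O..] O move#2: (0,0):-1/O.X/XOX/O..*, (0,1):-1/.OX/XOX/O.., (2,1):-1/..X/XOX/OO., (2,2):-1/..X/XOX/O.O
[O.X/XOX/O..] X move#3: (0,1):+1/OXX/XOX/O..*, (2,1):+1/O.X/XOX/OX., (2,2):+1/O.X/XOX/O.X
[OXX/XOX/O..] O move#4: (2,1):-1/OXX/XOX/OO.*, (2,2):-1/OXX/XOX/O.O
[OXX/XOX/OO.] X move#5: (2,2):+1/OXX/XOX/OOX*
[OXX/XOX/OOX] end (terminal -1, O#6); searched .../XOX/O.. to 7

PV length from [.../XOX/O..]: 5 plies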